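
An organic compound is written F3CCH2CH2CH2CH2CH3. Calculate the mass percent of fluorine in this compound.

40.67%

Atom tally by fragment:
  F3CCH2 → C:2 H:2 F:3
  CH2 → C:1 H:2
  CH2 → C:1 H:2
  CH2 → C:1 H:2
  CH3 → C:1 H:3
Element totals:
  C: 6
  H: 11
  F: 3
Molecular formula: C6H11F3.
Molar mass = 140.148 g/mol.
Mass from F: 3 × 18.998 = 56.994 g/mol.
%F = 56.994 / 140.148 × 100 = 40.67%.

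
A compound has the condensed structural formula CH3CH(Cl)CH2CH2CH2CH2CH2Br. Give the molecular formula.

Element totals:
  C: 7
  H: 14
  Br: 1
  Cl: 1

C7H14BrCl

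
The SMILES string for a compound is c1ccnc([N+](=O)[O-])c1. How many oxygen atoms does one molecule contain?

Atom tally by fragment:
  pyridine ring core → C:5 H:5 N:1
  (− 1 ring H displaced by substituents)
  + NO2 → N:1 O:2
Element totals:
  C: 5
  H: 4
  N: 2
  O: 2

2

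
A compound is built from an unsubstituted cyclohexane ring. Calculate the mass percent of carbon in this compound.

Atom tally by fragment:
  cyclohexane ring core → C:6 H:12
Element totals:
  C: 6
  H: 12
Molecular formula: C6H12.
Molar mass = 84.162 g/mol.
Mass from C: 6 × 12.011 = 72.066 g/mol.
%C = 72.066 / 84.162 × 100 = 85.63%.

85.63%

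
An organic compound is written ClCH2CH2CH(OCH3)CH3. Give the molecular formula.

C5H11ClO

Atom tally by fragment:
  ClCH2 → C:1 H:2 Cl:1
  CH2 → C:1 H:2
  CH(OCH3) → C:2 H:4 O:1
  CH3 → C:1 H:3
Element totals:
  C: 5
  H: 11
  Cl: 1
  O: 1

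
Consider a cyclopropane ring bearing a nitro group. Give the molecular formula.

C3H5NO2

Atom tally by fragment:
  cyclopropane ring core → C:3 H:6
  (− 1 ring H displaced by substituents)
  + NO2 → N:1 O:2
Element totals:
  C: 3
  H: 5
  N: 1
  O: 2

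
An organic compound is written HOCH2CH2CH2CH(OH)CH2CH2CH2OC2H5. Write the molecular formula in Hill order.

C9H20O3

Atom tally by fragment:
  HOCH2 → C:1 H:3 O:1
  CH2 → C:1 H:2
  CH2 → C:1 H:2
  CH(OH) → C:1 H:2 O:1
  CH2 → C:1 H:2
  CH2 → C:1 H:2
  CH2OC2H5 → C:3 H:7 O:1
Element totals:
  C: 9
  H: 20
  O: 3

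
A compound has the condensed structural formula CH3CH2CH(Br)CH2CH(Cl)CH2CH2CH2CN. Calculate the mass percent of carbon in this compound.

42.80%

Atom tally by fragment:
  CH3 → C:1 H:3
  CH2 → C:1 H:2
  CH(Br) → C:1 H:1 Br:1
  CH2 → C:1 H:2
  CH(Cl) → C:1 H:1 Cl:1
  CH2 → C:1 H:2
  CH2 → C:1 H:2
  CH2CN → C:2 H:2 N:1
Element totals:
  C: 9
  H: 15
  Br: 1
  Cl: 1
  N: 1
Molecular formula: C9H15BrClN.
Molar mass = 252.580 g/mol.
Mass from C: 9 × 12.011 = 108.099 g/mol.
%C = 108.099 / 252.580 × 100 = 42.80%.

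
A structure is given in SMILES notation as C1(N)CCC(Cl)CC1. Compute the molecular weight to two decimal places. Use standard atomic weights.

Atom tally by fragment:
  cyclohexane ring core → C:6 H:12
  (− 2 ring H displaced by substituents)
  + NH2 → N:1 H:2
  + Cl → Cl:1
Element totals:
  C: 6
  H: 12
  Cl: 1
  N: 1
Molecular formula: C6H12ClN.
  M = 6(12.011) + 12(1.008) + 35.45 + 14.007
    = 72.066 + 12.096 + 35.450 + 14.007 = 133.619

133.62 g/mol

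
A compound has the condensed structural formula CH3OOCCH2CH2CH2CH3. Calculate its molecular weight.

Element totals:
  C: 6
  H: 12
  O: 2
Molecular formula: C6H12O2.
  M = 6(12.011) + 12(1.008) + 2(15.999)
    = 72.066 + 12.096 + 31.998 = 116.160

116.16 g/mol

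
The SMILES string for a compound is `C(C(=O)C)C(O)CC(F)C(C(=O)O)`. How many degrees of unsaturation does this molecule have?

2

Atom tally by fragment:
  CH3COCH2 → C:3 H:5 O:1
  CH(OH) → C:1 H:2 O:1
  CH2 → C:1 H:2
  CH(F) → C:1 H:1 F:1
  CH2COOH → C:2 H:3 O:2
Element totals:
  C: 8
  H: 13
  F: 1
  O: 4
Molecular formula: C8H13FO4.
DoU = (2C + 2 + N − H − X) / 2 = (2·8 + 2 + 0 − 13 − 1) / 2 = 2.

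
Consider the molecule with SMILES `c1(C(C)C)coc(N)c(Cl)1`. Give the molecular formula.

C7H10ClNO

Atom tally by fragment:
  furan ring core → C:4 H:4 O:1
  (− 3 ring H displaced by substituents)
  + CH(CH3)2 → C:3 H:7
  + NH2 → N:1 H:2
  + Cl → Cl:1
Element totals:
  C: 7
  H: 10
  Cl: 1
  N: 1
  O: 1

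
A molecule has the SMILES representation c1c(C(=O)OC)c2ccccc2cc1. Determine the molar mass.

186.21 g/mol

Atom tally by fragment:
  naphthalene ring system core → C:10 H:8
  (− 1 ring H displaced by substituents)
  + COOCH3 → C:2 H:3 O:2
Element totals:
  C: 12
  H: 10
  O: 2
Molecular formula: C12H10O2.
  M = 12(12.011) + 10(1.008) + 2(15.999)
    = 144.132 + 10.080 + 31.998 = 186.210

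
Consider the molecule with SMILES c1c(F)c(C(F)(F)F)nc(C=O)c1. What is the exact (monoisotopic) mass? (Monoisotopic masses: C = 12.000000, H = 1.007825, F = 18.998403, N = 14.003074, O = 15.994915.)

Atom tally by fragment:
  pyridine ring core → C:5 H:5 N:1
  (− 3 ring H displaced by substituents)
  + F → F:1
  + CF3 → C:1 F:3
  + CHO → C:1 H:1 O:1
Element totals:
  C: 7
  H: 3
  F: 4
  N: 1
  O: 1
Molecular formula: C7H3F4NO.
  M = 7(12.0) + 3(1.007825) + 4(18.998403) + 14.003074 + 15.994915
    = 84.000000 + 3.023475 + 75.993612 + 14.003074 + 15.994915 = 193.015076

193.0151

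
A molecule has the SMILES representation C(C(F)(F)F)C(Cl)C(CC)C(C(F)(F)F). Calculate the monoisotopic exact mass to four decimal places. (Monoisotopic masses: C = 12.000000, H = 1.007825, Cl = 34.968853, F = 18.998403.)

Atom tally by fragment:
  F3CCH2 → C:2 H:2 F:3
  CH(Cl) → C:1 H:1 Cl:1
  CH(C2H5) → C:3 H:6
  CH2CF3 → C:2 H:2 F:3
Element totals:
  C: 8
  H: 11
  Cl: 1
  F: 6
Molecular formula: C8H11ClF6.
  M = 8(12.0) + 11(1.007825) + 34.968853 + 6(18.998403)
    = 96.000000 + 11.086075 + 34.968853 + 113.990418 = 256.045346

256.0453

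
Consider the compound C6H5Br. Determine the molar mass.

157.01 g/mol

Element totals:
  C: 6
  H: 5
  Br: 1
Molecular formula: C6H5Br.
  M = 6(12.011) + 5(1.008) + 79.904
    = 72.066 + 5.040 + 79.904 = 157.010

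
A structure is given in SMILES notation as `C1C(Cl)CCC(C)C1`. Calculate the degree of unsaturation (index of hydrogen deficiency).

Atom tally by fragment:
  cyclohexane ring core → C:6 H:12
  (− 2 ring H displaced by substituents)
  + Cl → Cl:1
  + CH3 → C:1 H:3
Element totals:
  C: 7
  H: 13
  Cl: 1
Molecular formula: C7H13Cl.
DoU = (2C + 2 + N − H − X) / 2 = (2·7 + 2 + 0 − 13 − 1) / 2 = 1.

1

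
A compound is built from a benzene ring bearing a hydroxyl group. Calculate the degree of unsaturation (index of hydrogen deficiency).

4

Atom tally by fragment:
  benzene ring core → C:6 H:6
  (− 1 ring H displaced by substituents)
  + OH → O:1 H:1
Element totals:
  C: 6
  H: 6
  O: 1
Molecular formula: C6H6O.
DoU = (2C + 2 + N − H − X) / 2 = (2·6 + 2 + 0 − 6 − 0) / 2 = 4.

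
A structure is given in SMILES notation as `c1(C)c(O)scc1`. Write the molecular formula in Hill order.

Atom tally by fragment:
  thiophene ring core → C:4 H:4 S:1
  (− 2 ring H displaced by substituents)
  + CH3 → C:1 H:3
  + OH → O:1 H:1
Element totals:
  C: 5
  H: 6
  O: 1
  S: 1

C5H6OS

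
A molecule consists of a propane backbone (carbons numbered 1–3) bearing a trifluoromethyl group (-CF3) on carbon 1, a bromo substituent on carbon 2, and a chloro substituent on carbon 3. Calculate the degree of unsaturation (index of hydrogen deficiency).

0

Atom tally by fragment:
  F3CCH2 → C:2 H:2 F:3
  CH(Br) → C:1 H:1 Br:1
  CH2Cl → C:1 H:2 Cl:1
Element totals:
  C: 4
  H: 5
  Br: 1
  Cl: 1
  F: 3
Molecular formula: C4H5BrClF3.
DoU = (2C + 2 + N − H − X) / 2 = (2·4 + 2 + 0 − 5 − 5) / 2 = 0.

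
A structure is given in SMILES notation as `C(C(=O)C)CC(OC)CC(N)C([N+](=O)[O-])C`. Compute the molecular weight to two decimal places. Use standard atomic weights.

Atom tally by fragment:
  CH3COCH2 → C:3 H:5 O:1
  CH2 → C:1 H:2
  CH(OCH3) → C:2 H:4 O:1
  CH2 → C:1 H:2
  CH(NH2) → C:1 H:3 N:1
  CH(NO2) → C:1 H:1 N:1 O:2
  CH3 → C:1 H:3
Element totals:
  C: 10
  H: 20
  N: 2
  O: 4
Molecular formula: C10H20N2O4.
  M = 10(12.011) + 20(1.008) + 2(14.007) + 4(15.999)
    = 120.110 + 20.160 + 28.014 + 63.996 = 232.280

232.28 g/mol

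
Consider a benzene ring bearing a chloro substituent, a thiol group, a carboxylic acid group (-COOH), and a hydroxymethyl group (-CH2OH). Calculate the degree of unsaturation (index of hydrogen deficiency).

5

Atom tally by fragment:
  benzene ring core → C:6 H:6
  (− 4 ring H displaced by substituents)
  + Cl → Cl:1
  + SH → S:1 H:1
  + COOH → C:1 H:1 O:2
  + CH2OH → C:1 H:3 O:1
Element totals:
  C: 8
  H: 7
  Cl: 1
  O: 3
  S: 1
Molecular formula: C8H7ClO3S.
DoU = (2C + 2 + N − H − X) / 2 = (2·8 + 2 + 0 − 7 − 1) / 2 = 5.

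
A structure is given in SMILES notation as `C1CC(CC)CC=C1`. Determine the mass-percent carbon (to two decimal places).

87.19%

Atom tally by fragment:
  cyclohexene ring core → C:6 H:10
  (− 1 ring H displaced by substituents)
  + C2H5 → C:2 H:5
Element totals:
  C: 8
  H: 14
Molecular formula: C8H14.
Molar mass = 110.200 g/mol.
Mass from C: 8 × 12.011 = 96.088 g/mol.
%C = 96.088 / 110.200 × 100 = 87.19%.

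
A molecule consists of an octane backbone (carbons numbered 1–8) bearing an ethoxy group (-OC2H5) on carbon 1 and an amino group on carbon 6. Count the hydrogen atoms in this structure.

23

Atom tally by fragment:
  C2H5OCH2 → C:3 H:7 O:1
  CH2 → C:1 H:2
  CH2 → C:1 H:2
  CH2 → C:1 H:2
  CH2 → C:1 H:2
  CH(NH2) → C:1 H:3 N:1
  CH2 → C:1 H:2
  CH3 → C:1 H:3
Element totals:
  C: 10
  H: 23
  N: 1
  O: 1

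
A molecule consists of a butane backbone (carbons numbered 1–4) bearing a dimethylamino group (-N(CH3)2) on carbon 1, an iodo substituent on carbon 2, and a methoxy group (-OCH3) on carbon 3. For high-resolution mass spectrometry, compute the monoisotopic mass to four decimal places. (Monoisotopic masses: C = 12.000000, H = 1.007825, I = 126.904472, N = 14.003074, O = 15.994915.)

Atom tally by fragment:
  (CH3)2NCH2 → C:3 H:8 N:1
  CH(I) → C:1 H:1 I:1
  CH(OCH3) → C:2 H:4 O:1
  CH3 → C:1 H:3
Element totals:
  C: 7
  H: 16
  I: 1
  N: 1
  O: 1
Molecular formula: C7H16INO.
  M = 7(12.0) + 16(1.007825) + 126.904472 + 14.003074 + 15.994915
    = 84.000000 + 16.125200 + 126.904472 + 14.003074 + 15.994915 = 257.027661

257.0277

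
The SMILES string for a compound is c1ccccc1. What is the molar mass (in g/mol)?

Atom tally by fragment:
  benzene ring core → C:6 H:6
Element totals:
  C: 6
  H: 6
Molecular formula: C6H6.
  M = 6(12.011) + 6(1.008)
    = 72.066 + 6.048 = 78.114

78.11 g/mol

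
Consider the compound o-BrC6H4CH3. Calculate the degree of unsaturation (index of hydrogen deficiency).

4

Atom tally by fragment:
  benzene ring core → C:6 H:6
  (− 2 ring H displaced by substituents)
  + Br → Br:1
  + CH3 → C:1 H:3
Element totals:
  C: 7
  H: 7
  Br: 1
Molecular formula: C7H7Br.
DoU = (2C + 2 + N − H − X) / 2 = (2·7 + 2 + 0 − 7 − 1) / 2 = 4.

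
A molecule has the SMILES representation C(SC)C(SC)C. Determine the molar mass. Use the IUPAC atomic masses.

Atom tally by fragment:
  CH3SCH2 → C:2 H:5 S:1
  CH(SCH3) → C:2 H:4 S:1
  CH3 → C:1 H:3
Element totals:
  C: 5
  H: 12
  S: 2
Molecular formula: C5H12S2.
  M = 5(12.011) + 12(1.008) + 2(32.06)
    = 60.055 + 12.096 + 64.120 = 136.271

136.27 g/mol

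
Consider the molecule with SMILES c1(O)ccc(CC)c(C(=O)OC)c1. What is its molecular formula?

C10H12O3

Atom tally by fragment:
  benzene ring core → C:6 H:6
  (− 3 ring H displaced by substituents)
  + OH → O:1 H:1
  + C2H5 → C:2 H:5
  + COOCH3 → C:2 H:3 O:2
Element totals:
  C: 10
  H: 12
  O: 3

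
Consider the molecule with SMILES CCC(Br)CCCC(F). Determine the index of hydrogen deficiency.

0

Atom tally by fragment:
  CH3 → C:1 H:3
  CH2 → C:1 H:2
  CH(Br) → C:1 H:1 Br:1
  CH2 → C:1 H:2
  CH2 → C:1 H:2
  CH2 → C:1 H:2
  CH2F → C:1 H:2 F:1
Element totals:
  C: 7
  H: 14
  Br: 1
  F: 1
Molecular formula: C7H14BrF.
DoU = (2C + 2 + N − H − X) / 2 = (2·7 + 2 + 0 − 14 − 2) / 2 = 0.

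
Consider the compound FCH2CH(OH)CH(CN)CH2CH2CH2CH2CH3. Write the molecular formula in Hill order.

Atom tally by fragment:
  FCH2 → C:1 H:2 F:1
  CH(OH) → C:1 H:2 O:1
  CH(CN) → C:2 H:1 N:1
  CH2 → C:1 H:2
  CH2 → C:1 H:2
  CH2 → C:1 H:2
  CH2 → C:1 H:2
  CH3 → C:1 H:3
Element totals:
  C: 9
  H: 16
  F: 1
  N: 1
  O: 1

C9H16FNO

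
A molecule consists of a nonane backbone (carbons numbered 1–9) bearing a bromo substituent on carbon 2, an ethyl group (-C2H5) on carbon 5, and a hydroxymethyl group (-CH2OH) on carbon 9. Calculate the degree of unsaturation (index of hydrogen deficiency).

0

Atom tally by fragment:
  CH3 → C:1 H:3
  CH(Br) → C:1 H:1 Br:1
  CH2 → C:1 H:2
  CH2 → C:1 H:2
  CH(C2H5) → C:3 H:6
  CH2 → C:1 H:2
  CH2 → C:1 H:2
  CH2 → C:1 H:2
  CH2CH2OH → C:2 H:5 O:1
Element totals:
  C: 12
  H: 25
  Br: 1
  O: 1
Molecular formula: C12H25BrO.
DoU = (2C + 2 + N − H − X) / 2 = (2·12 + 2 + 0 − 25 − 1) / 2 = 0.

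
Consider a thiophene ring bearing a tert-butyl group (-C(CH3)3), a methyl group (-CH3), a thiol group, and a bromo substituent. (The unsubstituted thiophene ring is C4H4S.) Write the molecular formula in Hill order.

C9H13BrS2

Atom tally by fragment:
  thiophene ring core → C:4 H:4 S:1
  (− 4 ring H displaced by substituents)
  + C(CH3)3 → C:4 H:9
  + CH3 → C:1 H:3
  + SH → S:1 H:1
  + Br → Br:1
Element totals:
  C: 9
  H: 13
  Br: 1
  S: 2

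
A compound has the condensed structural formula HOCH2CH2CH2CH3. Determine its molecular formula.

C4H10O

Element totals:
  C: 4
  H: 10
  O: 1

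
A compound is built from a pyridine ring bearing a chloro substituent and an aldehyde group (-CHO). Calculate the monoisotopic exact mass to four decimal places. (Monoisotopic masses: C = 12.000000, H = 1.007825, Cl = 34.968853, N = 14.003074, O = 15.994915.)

Atom tally by fragment:
  pyridine ring core → C:5 H:5 N:1
  (− 2 ring H displaced by substituents)
  + Cl → Cl:1
  + CHO → C:1 H:1 O:1
Element totals:
  C: 6
  H: 4
  Cl: 1
  N: 1
  O: 1
Molecular formula: C6H4ClNO.
  M = 6(12.0) + 4(1.007825) + 34.968853 + 14.003074 + 15.994915
    = 72.000000 + 4.031300 + 34.968853 + 14.003074 + 15.994915 = 140.998142

140.9981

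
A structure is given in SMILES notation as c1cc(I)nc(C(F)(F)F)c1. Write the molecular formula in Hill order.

Atom tally by fragment:
  pyridine ring core → C:5 H:5 N:1
  (− 2 ring H displaced by substituents)
  + I → I:1
  + CF3 → C:1 F:3
Element totals:
  C: 6
  H: 3
  F: 3
  I: 1
  N: 1

C6H3F3IN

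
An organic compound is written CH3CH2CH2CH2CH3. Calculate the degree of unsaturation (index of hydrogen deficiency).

Atom tally by fragment:
  CH3 → C:1 H:3
  CH2 → C:1 H:2
  CH2 → C:1 H:2
  CH2 → C:1 H:2
  CH3 → C:1 H:3
Element totals:
  C: 5
  H: 12
Molecular formula: C5H12.
DoU = (2C + 2 + N − H − X) / 2 = (2·5 + 2 + 0 − 12 − 0) / 2 = 0.

0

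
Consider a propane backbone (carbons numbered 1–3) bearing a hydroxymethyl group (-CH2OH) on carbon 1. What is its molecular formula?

Atom tally by fragment:
  HOCH2CH2 → C:2 H:5 O:1
  CH2 → C:1 H:2
  CH3 → C:1 H:3
Element totals:
  C: 4
  H: 10
  O: 1

C4H10O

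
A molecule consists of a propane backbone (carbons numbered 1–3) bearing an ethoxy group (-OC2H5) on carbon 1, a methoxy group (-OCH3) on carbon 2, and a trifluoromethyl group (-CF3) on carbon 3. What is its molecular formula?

C7H13F3O2

Atom tally by fragment:
  C2H5OCH2 → C:3 H:7 O:1
  CH(OCH3) → C:2 H:4 O:1
  CH2CF3 → C:2 H:2 F:3
Element totals:
  C: 7
  H: 13
  F: 3
  O: 2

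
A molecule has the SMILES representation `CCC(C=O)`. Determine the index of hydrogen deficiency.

1

Atom tally by fragment:
  CH3 → C:1 H:3
  CH2 → C:1 H:2
  CH2CHO → C:2 H:3 O:1
Element totals:
  C: 4
  H: 8
  O: 1
Molecular formula: C4H8O.
DoU = (2C + 2 + N − H − X) / 2 = (2·4 + 2 + 0 − 8 − 0) / 2 = 1.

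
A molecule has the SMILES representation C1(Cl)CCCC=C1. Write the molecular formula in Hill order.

Atom tally by fragment:
  cyclohexene ring core → C:6 H:10
  (− 1 ring H displaced by substituents)
  + Cl → Cl:1
Element totals:
  C: 6
  H: 9
  Cl: 1

C6H9Cl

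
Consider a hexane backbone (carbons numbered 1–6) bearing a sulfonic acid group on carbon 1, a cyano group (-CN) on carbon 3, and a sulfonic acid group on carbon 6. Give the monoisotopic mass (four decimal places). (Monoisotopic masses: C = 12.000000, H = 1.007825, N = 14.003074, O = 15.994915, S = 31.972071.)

Atom tally by fragment:
  HO3SCH2 → C:1 H:3 S:1 O:3
  CH2 → C:1 H:2
  CH(CN) → C:2 H:1 N:1
  CH2 → C:1 H:2
  CH2 → C:1 H:2
  CH2SO3H → C:1 H:3 S:1 O:3
Element totals:
  C: 7
  H: 13
  N: 1
  O: 6
  S: 2
Molecular formula: C7H13NO6S2.
  M = 7(12.0) + 13(1.007825) + 14.003074 + 6(15.994915) + 2(31.972071)
    = 84.000000 + 13.101725 + 14.003074 + 95.969490 + 63.944142 = 271.018431

271.0184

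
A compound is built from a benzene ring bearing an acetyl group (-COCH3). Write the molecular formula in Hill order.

Atom tally by fragment:
  benzene ring core → C:6 H:6
  (− 1 ring H displaced by substituents)
  + COCH3 → C:2 H:3 O:1
Element totals:
  C: 8
  H: 8
  O: 1

C8H8O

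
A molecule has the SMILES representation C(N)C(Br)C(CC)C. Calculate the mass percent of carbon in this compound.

40.02%

Atom tally by fragment:
  H2NCH2 → C:1 H:4 N:1
  CH(Br) → C:1 H:1 Br:1
  CH(C2H5) → C:3 H:6
  CH3 → C:1 H:3
Element totals:
  C: 6
  H: 14
  Br: 1
  N: 1
Molecular formula: C6H14BrN.
Molar mass = 180.089 g/mol.
Mass from C: 6 × 12.011 = 72.066 g/mol.
%C = 72.066 / 180.089 × 100 = 40.02%.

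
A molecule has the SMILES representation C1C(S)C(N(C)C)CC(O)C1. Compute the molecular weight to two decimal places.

Atom tally by fragment:
  cyclohexane ring core → C:6 H:12
  (− 3 ring H displaced by substituents)
  + SH → S:1 H:1
  + N(CH3)2 → N:1 C:2 H:6
  + OH → O:1 H:1
Element totals:
  C: 8
  H: 17
  N: 1
  O: 1
  S: 1
Molecular formula: C8H17NOS.
  M = 8(12.011) + 17(1.008) + 14.007 + 15.999 + 32.06
    = 96.088 + 17.136 + 14.007 + 15.999 + 32.060 = 175.290

175.29 g/mol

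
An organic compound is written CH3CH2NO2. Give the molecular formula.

C2H5NO2

Element totals:
  C: 2
  H: 5
  N: 1
  O: 2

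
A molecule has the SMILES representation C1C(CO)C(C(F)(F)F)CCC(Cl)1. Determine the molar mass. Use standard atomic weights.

Atom tally by fragment:
  cyclohexane ring core → C:6 H:12
  (− 3 ring H displaced by substituents)
  + CH2OH → C:1 H:3 O:1
  + CF3 → C:1 F:3
  + Cl → Cl:1
Element totals:
  C: 8
  H: 12
  Cl: 1
  F: 3
  O: 1
Molecular formula: C8H12ClF3O.
  M = 8(12.011) + 12(1.008) + 35.45 + 3(18.998) + 15.999
    = 96.088 + 12.096 + 35.450 + 56.994 + 15.999 = 216.627

216.63 g/mol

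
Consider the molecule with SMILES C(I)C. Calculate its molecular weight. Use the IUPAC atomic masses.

155.97 g/mol

Atom tally by fragment:
  ICH2 → C:1 H:2 I:1
  CH3 → C:1 H:3
Element totals:
  C: 2
  H: 5
  I: 1
Molecular formula: C2H5I.
  M = 2(12.011) + 5(1.008) + 126.904
    = 24.022 + 5.040 + 126.904 = 155.966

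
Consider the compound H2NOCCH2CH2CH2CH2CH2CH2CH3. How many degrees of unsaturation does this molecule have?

1

Element totals:
  C: 8
  H: 17
  N: 1
  O: 1
Molecular formula: C8H17NO.
DoU = (2C + 2 + N − H − X) / 2 = (2·8 + 2 + 1 − 17 − 0) / 2 = 1.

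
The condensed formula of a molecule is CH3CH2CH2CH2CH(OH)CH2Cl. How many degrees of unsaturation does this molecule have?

0

Atom tally by fragment:
  CH3 → C:1 H:3
  CH2 → C:1 H:2
  CH2 → C:1 H:2
  CH2 → C:1 H:2
  CH(OH) → C:1 H:2 O:1
  CH2Cl → C:1 H:2 Cl:1
Element totals:
  C: 6
  H: 13
  Cl: 1
  O: 1
Molecular formula: C6H13ClO.
DoU = (2C + 2 + N − H − X) / 2 = (2·6 + 2 + 0 − 13 − 1) / 2 = 0.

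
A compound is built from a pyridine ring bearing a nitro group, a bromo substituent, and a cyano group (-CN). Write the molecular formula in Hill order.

Atom tally by fragment:
  pyridine ring core → C:5 H:5 N:1
  (− 3 ring H displaced by substituents)
  + NO2 → N:1 O:2
  + Br → Br:1
  + CN → C:1 N:1
Element totals:
  C: 6
  H: 2
  Br: 1
  N: 3
  O: 2

C6H2BrN3O2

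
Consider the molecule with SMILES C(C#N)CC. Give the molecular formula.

C4H7N

Atom tally by fragment:
  NCCH2 → C:2 H:2 N:1
  CH2 → C:1 H:2
  CH3 → C:1 H:3
Element totals:
  C: 4
  H: 7
  N: 1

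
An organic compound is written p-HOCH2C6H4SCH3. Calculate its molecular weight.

154.23 g/mol

Atom tally by fragment:
  benzene ring core → C:6 H:6
  (− 2 ring H displaced by substituents)
  + CH2OH → C:1 H:3 O:1
  + SCH3 → C:1 H:3 S:1
Element totals:
  C: 8
  H: 10
  O: 1
  S: 1
Molecular formula: C8H10OS.
  M = 8(12.011) + 10(1.008) + 15.999 + 32.06
    = 96.088 + 10.080 + 15.999 + 32.060 = 154.227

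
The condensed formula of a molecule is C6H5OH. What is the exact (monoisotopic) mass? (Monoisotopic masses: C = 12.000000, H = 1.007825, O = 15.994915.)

94.0419

Atom tally by fragment:
  benzene ring core → C:6 H:6
  (− 1 ring H displaced by substituents)
  + OH → O:1 H:1
Element totals:
  C: 6
  H: 6
  O: 1
Molecular formula: C6H6O.
  M = 6(12.0) + 6(1.007825) + 15.994915
    = 72.000000 + 6.046950 + 15.994915 = 94.041865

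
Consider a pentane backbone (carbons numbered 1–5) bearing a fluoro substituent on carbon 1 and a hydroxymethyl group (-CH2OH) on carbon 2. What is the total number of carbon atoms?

Atom tally by fragment:
  FCH2 → C:1 H:2 F:1
  CH(CH2OH) → C:2 H:4 O:1
  CH2 → C:1 H:2
  CH2 → C:1 H:2
  CH3 → C:1 H:3
Element totals:
  C: 6
  H: 13
  F: 1
  O: 1

6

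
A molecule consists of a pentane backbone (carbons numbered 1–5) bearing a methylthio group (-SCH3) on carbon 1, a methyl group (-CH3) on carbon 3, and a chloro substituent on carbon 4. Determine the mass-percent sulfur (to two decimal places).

Atom tally by fragment:
  CH3SCH2 → C:2 H:5 S:1
  CH2 → C:1 H:2
  CH(CH3) → C:2 H:4
  CH(Cl) → C:1 H:1 Cl:1
  CH3 → C:1 H:3
Element totals:
  C: 7
  H: 15
  Cl: 1
  S: 1
Molecular formula: C7H15ClS.
Molar mass = 166.707 g/mol.
Mass from S: 1 × 32.06 = 32.060 g/mol.
%S = 32.060 / 166.707 × 100 = 19.23%.

19.23%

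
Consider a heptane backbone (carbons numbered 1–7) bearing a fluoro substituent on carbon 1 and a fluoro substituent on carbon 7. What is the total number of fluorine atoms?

2

Atom tally by fragment:
  FCH2 → C:1 H:2 F:1
  CH2 → C:1 H:2
  CH2 → C:1 H:2
  CH2 → C:1 H:2
  CH2 → C:1 H:2
  CH2 → C:1 H:2
  CH2F → C:1 H:2 F:1
Element totals:
  C: 7
  H: 14
  F: 2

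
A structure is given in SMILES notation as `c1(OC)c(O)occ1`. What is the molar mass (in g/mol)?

114.10 g/mol

Atom tally by fragment:
  furan ring core → C:4 H:4 O:1
  (− 2 ring H displaced by substituents)
  + OCH3 → C:1 H:3 O:1
  + OH → O:1 H:1
Element totals:
  C: 5
  H: 6
  O: 3
Molecular formula: C5H6O3.
  M = 5(12.011) + 6(1.008) + 3(15.999)
    = 60.055 + 6.048 + 47.997 = 114.100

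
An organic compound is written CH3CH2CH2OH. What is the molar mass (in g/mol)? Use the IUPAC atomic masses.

Element totals:
  C: 3
  H: 8
  O: 1
Molecular formula: C3H8O.
  M = 3(12.011) + 8(1.008) + 15.999
    = 36.033 + 8.064 + 15.999 = 60.096

60.10 g/mol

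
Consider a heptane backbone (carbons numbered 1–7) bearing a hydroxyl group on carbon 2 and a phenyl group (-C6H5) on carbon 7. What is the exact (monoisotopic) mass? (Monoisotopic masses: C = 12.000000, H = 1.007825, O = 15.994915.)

192.1514

Atom tally by fragment:
  CH3 → C:1 H:3
  CH(OH) → C:1 H:2 O:1
  CH2 → C:1 H:2
  CH2 → C:1 H:2
  CH2 → C:1 H:2
  CH2 → C:1 H:2
  CH2C6H5 → C:7 H:7
Element totals:
  C: 13
  H: 20
  O: 1
Molecular formula: C13H20O.
  M = 13(12.0) + 20(1.007825) + 15.994915
    = 156.000000 + 20.156500 + 15.994915 = 192.151415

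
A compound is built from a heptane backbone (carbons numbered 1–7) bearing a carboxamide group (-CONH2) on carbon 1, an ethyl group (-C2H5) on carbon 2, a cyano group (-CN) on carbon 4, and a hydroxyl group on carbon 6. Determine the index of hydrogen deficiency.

Atom tally by fragment:
  H2NOCCH2 → C:2 H:4 O:1 N:1
  CH(C2H5) → C:3 H:6
  CH2 → C:1 H:2
  CH(CN) → C:2 H:1 N:1
  CH2 → C:1 H:2
  CH(OH) → C:1 H:2 O:1
  CH3 → C:1 H:3
Element totals:
  C: 11
  H: 20
  N: 2
  O: 2
Molecular formula: C11H20N2O2.
DoU = (2C + 2 + N − H − X) / 2 = (2·11 + 2 + 2 − 20 − 0) / 2 = 3.

3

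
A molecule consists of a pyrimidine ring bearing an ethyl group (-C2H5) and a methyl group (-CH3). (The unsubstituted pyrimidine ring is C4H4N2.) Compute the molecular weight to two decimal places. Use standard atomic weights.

122.17 g/mol

Atom tally by fragment:
  pyrimidine ring core → C:4 H:4 N:2
  (− 2 ring H displaced by substituents)
  + C2H5 → C:2 H:5
  + CH3 → C:1 H:3
Element totals:
  C: 7
  H: 10
  N: 2
Molecular formula: C7H10N2.
  M = 7(12.011) + 10(1.008) + 2(14.007)
    = 84.077 + 10.080 + 28.014 = 122.171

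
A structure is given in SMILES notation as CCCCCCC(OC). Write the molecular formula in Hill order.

C8H18O

Atom tally by fragment:
  CH3 → C:1 H:3
  CH2 → C:1 H:2
  CH2 → C:1 H:2
  CH2 → C:1 H:2
  CH2 → C:1 H:2
  CH2 → C:1 H:2
  CH2OCH3 → C:2 H:5 O:1
Element totals:
  C: 8
  H: 18
  O: 1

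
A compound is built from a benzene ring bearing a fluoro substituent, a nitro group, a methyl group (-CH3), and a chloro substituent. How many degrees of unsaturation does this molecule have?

5

Atom tally by fragment:
  benzene ring core → C:6 H:6
  (− 4 ring H displaced by substituents)
  + F → F:1
  + NO2 → N:1 O:2
  + CH3 → C:1 H:3
  + Cl → Cl:1
Element totals:
  C: 7
  H: 5
  Cl: 1
  F: 1
  N: 1
  O: 2
Molecular formula: C7H5ClFNO2.
DoU = (2C + 2 + N − H − X) / 2 = (2·7 + 2 + 1 − 5 − 2) / 2 = 5.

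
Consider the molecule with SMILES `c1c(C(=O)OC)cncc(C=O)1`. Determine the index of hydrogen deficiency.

Atom tally by fragment:
  pyridine ring core → C:5 H:5 N:1
  (− 2 ring H displaced by substituents)
  + COOCH3 → C:2 H:3 O:2
  + CHO → C:1 H:1 O:1
Element totals:
  C: 8
  H: 7
  N: 1
  O: 3
Molecular formula: C8H7NO3.
DoU = (2C + 2 + N − H − X) / 2 = (2·8 + 2 + 1 − 7 − 0) / 2 = 6.

6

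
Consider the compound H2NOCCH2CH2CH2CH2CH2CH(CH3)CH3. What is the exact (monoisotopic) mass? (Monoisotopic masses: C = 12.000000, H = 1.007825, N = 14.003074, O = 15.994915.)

Element totals:
  C: 9
  H: 19
  N: 1
  O: 1
Molecular formula: C9H19NO.
  M = 9(12.0) + 19(1.007825) + 14.003074 + 15.994915
    = 108.000000 + 19.148675 + 14.003074 + 15.994915 = 157.146664

157.1467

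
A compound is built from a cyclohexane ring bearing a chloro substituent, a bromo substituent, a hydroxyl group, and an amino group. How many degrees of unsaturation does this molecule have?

1

Atom tally by fragment:
  cyclohexane ring core → C:6 H:12
  (− 4 ring H displaced by substituents)
  + Cl → Cl:1
  + Br → Br:1
  + OH → O:1 H:1
  + NH2 → N:1 H:2
Element totals:
  C: 6
  H: 11
  Br: 1
  Cl: 1
  N: 1
  O: 1
Molecular formula: C6H11BrClNO.
DoU = (2C + 2 + N − H − X) / 2 = (2·6 + 2 + 1 − 11 − 2) / 2 = 1.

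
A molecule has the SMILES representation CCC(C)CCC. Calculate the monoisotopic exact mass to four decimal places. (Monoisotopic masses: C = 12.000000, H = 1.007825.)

100.1252

Atom tally by fragment:
  CH3 → C:1 H:3
  CH2 → C:1 H:2
  CH(CH3) → C:2 H:4
  CH2 → C:1 H:2
  CH2 → C:1 H:2
  CH3 → C:1 H:3
Element totals:
  C: 7
  H: 16
Molecular formula: C7H16.
  M = 7(12.0) + 16(1.007825)
    = 84.000000 + 16.125200 = 100.125200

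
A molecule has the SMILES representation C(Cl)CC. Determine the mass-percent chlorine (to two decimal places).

45.14%

Atom tally by fragment:
  ClCH2 → C:1 H:2 Cl:1
  CH2 → C:1 H:2
  CH3 → C:1 H:3
Element totals:
  C: 3
  H: 7
  Cl: 1
Molecular formula: C3H7Cl.
Molar mass = 78.539 g/mol.
Mass from Cl: 1 × 35.45 = 35.450 g/mol.
%Cl = 35.450 / 78.539 × 100 = 45.14%.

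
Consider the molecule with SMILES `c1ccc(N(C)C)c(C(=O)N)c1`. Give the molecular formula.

C9H12N2O

Atom tally by fragment:
  benzene ring core → C:6 H:6
  (− 2 ring H displaced by substituents)
  + N(CH3)2 → N:1 C:2 H:6
  + CONH2 → C:1 H:2 O:1 N:1
Element totals:
  C: 9
  H: 12
  N: 2
  O: 1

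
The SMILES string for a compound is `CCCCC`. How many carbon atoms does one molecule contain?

Atom tally by fragment:
  CH3 → C:1 H:3
  CH2 → C:1 H:2
  CH2 → C:1 H:2
  CH2 → C:1 H:2
  CH3 → C:1 H:3
Element totals:
  C: 5
  H: 12

5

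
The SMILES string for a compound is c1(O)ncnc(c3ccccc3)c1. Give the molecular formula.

C10H8N2O

Atom tally by fragment:
  pyrimidine ring core → C:4 H:4 N:2
  (− 2 ring H displaced by substituents)
  + OH → O:1 H:1
  + C6H5 → C:6 H:5
Element totals:
  C: 10
  H: 8
  N: 2
  O: 1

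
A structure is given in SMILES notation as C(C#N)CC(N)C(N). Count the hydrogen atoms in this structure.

Atom tally by fragment:
  NCCH2 → C:2 H:2 N:1
  CH2 → C:1 H:2
  CH(NH2) → C:1 H:3 N:1
  CH2NH2 → C:1 H:4 N:1
Element totals:
  C: 5
  H: 11
  N: 3

11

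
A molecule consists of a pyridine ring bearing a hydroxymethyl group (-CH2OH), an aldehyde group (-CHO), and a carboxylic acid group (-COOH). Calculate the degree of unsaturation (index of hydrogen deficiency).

Atom tally by fragment:
  pyridine ring core → C:5 H:5 N:1
  (− 3 ring H displaced by substituents)
  + CH2OH → C:1 H:3 O:1
  + CHO → C:1 H:1 O:1
  + COOH → C:1 H:1 O:2
Element totals:
  C: 8
  H: 7
  N: 1
  O: 4
Molecular formula: C8H7NO4.
DoU = (2C + 2 + N − H − X) / 2 = (2·8 + 2 + 1 − 7 − 0) / 2 = 6.

6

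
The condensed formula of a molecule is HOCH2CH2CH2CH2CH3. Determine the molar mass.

Element totals:
  C: 5
  H: 12
  O: 1
Molecular formula: C5H12O.
  M = 5(12.011) + 12(1.008) + 15.999
    = 60.055 + 12.096 + 15.999 = 88.150

88.15 g/mol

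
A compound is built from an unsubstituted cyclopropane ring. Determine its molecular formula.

C3H6

Atom tally by fragment:
  cyclopropane ring core → C:3 H:6
Element totals:
  C: 3
  H: 6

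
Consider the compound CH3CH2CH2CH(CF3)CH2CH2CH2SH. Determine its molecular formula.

C8H15F3S

Element totals:
  C: 8
  H: 15
  F: 3
  S: 1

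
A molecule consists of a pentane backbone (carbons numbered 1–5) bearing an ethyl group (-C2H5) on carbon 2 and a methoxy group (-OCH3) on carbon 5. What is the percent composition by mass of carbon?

Atom tally by fragment:
  CH3 → C:1 H:3
  CH(C2H5) → C:3 H:6
  CH2 → C:1 H:2
  CH2 → C:1 H:2
  CH2OCH3 → C:2 H:5 O:1
Element totals:
  C: 8
  H: 18
  O: 1
Molecular formula: C8H18O.
Molar mass = 130.231 g/mol.
Mass from C: 8 × 12.011 = 96.088 g/mol.
%C = 96.088 / 130.231 × 100 = 73.78%.

73.78%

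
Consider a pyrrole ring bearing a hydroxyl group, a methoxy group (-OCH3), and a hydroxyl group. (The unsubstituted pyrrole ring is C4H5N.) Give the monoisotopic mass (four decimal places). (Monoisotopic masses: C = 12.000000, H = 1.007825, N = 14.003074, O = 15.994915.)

Atom tally by fragment:
  pyrrole ring core → C:4 H:5 N:1
  (− 3 ring H displaced by substituents)
  + OH → O:1 H:1
  + OCH3 → C:1 H:3 O:1
  + OH → O:1 H:1
Element totals:
  C: 5
  H: 7
  N: 1
  O: 3
Molecular formula: C5H7NO3.
  M = 5(12.0) + 7(1.007825) + 14.003074 + 3(15.994915)
    = 60.000000 + 7.054775 + 14.003074 + 47.984745 = 129.042594

129.0426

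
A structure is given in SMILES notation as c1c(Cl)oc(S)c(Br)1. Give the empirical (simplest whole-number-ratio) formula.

Atom tally by fragment:
  furan ring core → C:4 H:4 O:1
  (− 3 ring H displaced by substituents)
  + Cl → Cl:1
  + SH → S:1 H:1
  + Br → Br:1
Element totals:
  C: 4
  H: 2
  Br: 1
  Cl: 1
  O: 1
  S: 1
Molecular formula: C4H2BrClOS.
gcd of subscripts (1, 4, 1, 2, 1, 1) = 1, so the empirical formula equals the molecular formula.

C4H2BrClOS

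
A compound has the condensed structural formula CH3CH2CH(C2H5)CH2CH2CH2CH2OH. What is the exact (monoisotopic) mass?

Atom tally by fragment:
  CH3 → C:1 H:3
  CH2 → C:1 H:2
  CH(C2H5) → C:3 H:6
  CH2 → C:1 H:2
  CH2 → C:1 H:2
  CH2 → C:1 H:2
  CH2OH → C:1 H:3 O:1
Element totals:
  C: 9
  H: 20
  O: 1
Molecular formula: C9H20O.
  M = 9(12.0) + 20(1.007825) + 15.994915
    = 108.000000 + 20.156500 + 15.994915 = 144.151415

144.1514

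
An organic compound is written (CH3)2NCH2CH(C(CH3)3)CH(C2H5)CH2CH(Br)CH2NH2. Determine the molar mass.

Atom tally by fragment:
  (CH3)2NCH2 → C:3 H:8 N:1
  CH(C(CH3)3) → C:5 H:10
  CH(C2H5) → C:3 H:6
  CH2 → C:1 H:2
  CH(Br) → C:1 H:1 Br:1
  CH2NH2 → C:1 H:4 N:1
Element totals:
  C: 14
  H: 31
  Br: 1
  N: 2
Molecular formula: C14H31BrN2.
  M = 14(12.011) + 31(1.008) + 79.904 + 2(14.007)
    = 168.154 + 31.248 + 79.904 + 28.014 = 307.320

307.32 g/mol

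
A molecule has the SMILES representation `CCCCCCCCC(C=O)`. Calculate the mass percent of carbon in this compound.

Atom tally by fragment:
  CH3 → C:1 H:3
  CH2 → C:1 H:2
  CH2 → C:1 H:2
  CH2 → C:1 H:2
  CH2 → C:1 H:2
  CH2 → C:1 H:2
  CH2 → C:1 H:2
  CH2 → C:1 H:2
  CH2CHO → C:2 H:3 O:1
Element totals:
  C: 10
  H: 20
  O: 1
Molecular formula: C10H20O.
Molar mass = 156.269 g/mol.
Mass from C: 10 × 12.011 = 120.110 g/mol.
%C = 120.110 / 156.269 × 100 = 76.86%.

76.86%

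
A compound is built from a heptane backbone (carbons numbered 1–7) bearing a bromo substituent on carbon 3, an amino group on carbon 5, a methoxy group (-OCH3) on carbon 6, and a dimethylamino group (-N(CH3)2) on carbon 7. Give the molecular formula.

Atom tally by fragment:
  CH3 → C:1 H:3
  CH2 → C:1 H:2
  CH(Br) → C:1 H:1 Br:1
  CH2 → C:1 H:2
  CH(NH2) → C:1 H:3 N:1
  CH(OCH3) → C:2 H:4 O:1
  CH2N(CH3)2 → C:3 H:8 N:1
Element totals:
  C: 10
  H: 23
  Br: 1
  N: 2
  O: 1

C10H23BrN2O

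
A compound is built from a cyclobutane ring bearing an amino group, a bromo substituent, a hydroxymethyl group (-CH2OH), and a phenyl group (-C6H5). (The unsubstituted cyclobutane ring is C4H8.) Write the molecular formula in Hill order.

C11H14BrNO

Atom tally by fragment:
  cyclobutane ring core → C:4 H:8
  (− 4 ring H displaced by substituents)
  + NH2 → N:1 H:2
  + Br → Br:1
  + CH2OH → C:1 H:3 O:1
  + C6H5 → C:6 H:5
Element totals:
  C: 11
  H: 14
  Br: 1
  N: 1
  O: 1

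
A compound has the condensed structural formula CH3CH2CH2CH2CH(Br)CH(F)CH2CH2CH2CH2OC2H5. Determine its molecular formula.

C12H24BrFO

Atom tally by fragment:
  CH3 → C:1 H:3
  CH2 → C:1 H:2
  CH2 → C:1 H:2
  CH2 → C:1 H:2
  CH(Br) → C:1 H:1 Br:1
  CH(F) → C:1 H:1 F:1
  CH2 → C:1 H:2
  CH2 → C:1 H:2
  CH2 → C:1 H:2
  CH2OC2H5 → C:3 H:7 O:1
Element totals:
  C: 12
  H: 24
  Br: 1
  F: 1
  O: 1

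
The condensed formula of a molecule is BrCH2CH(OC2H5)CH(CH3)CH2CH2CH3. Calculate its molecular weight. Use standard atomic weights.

223.15 g/mol

Atom tally by fragment:
  BrCH2 → C:1 H:2 Br:1
  CH(OC2H5) → C:3 H:6 O:1
  CH(CH3) → C:2 H:4
  CH2 → C:1 H:2
  CH2 → C:1 H:2
  CH3 → C:1 H:3
Element totals:
  C: 9
  H: 19
  Br: 1
  O: 1
Molecular formula: C9H19BrO.
  M = 9(12.011) + 19(1.008) + 79.904 + 15.999
    = 108.099 + 19.152 + 79.904 + 15.999 = 223.154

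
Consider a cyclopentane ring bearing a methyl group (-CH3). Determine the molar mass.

Atom tally by fragment:
  cyclopentane ring core → C:5 H:10
  (− 1 ring H displaced by substituents)
  + CH3 → C:1 H:3
Element totals:
  C: 6
  H: 12
Molecular formula: C6H12.
  M = 6(12.011) + 12(1.008)
    = 72.066 + 12.096 = 84.162

84.16 g/mol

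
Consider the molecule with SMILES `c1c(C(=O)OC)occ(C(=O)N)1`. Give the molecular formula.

Atom tally by fragment:
  furan ring core → C:4 H:4 O:1
  (− 2 ring H displaced by substituents)
  + COOCH3 → C:2 H:3 O:2
  + CONH2 → C:1 H:2 O:1 N:1
Element totals:
  C: 7
  H: 7
  N: 1
  O: 4

C7H7NO4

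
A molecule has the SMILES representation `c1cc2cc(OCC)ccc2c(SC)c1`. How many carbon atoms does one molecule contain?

13

Atom tally by fragment:
  naphthalene ring system core → C:10 H:8
  (− 2 ring H displaced by substituents)
  + OC2H5 → C:2 H:5 O:1
  + SCH3 → C:1 H:3 S:1
Element totals:
  C: 13
  H: 14
  O: 1
  S: 1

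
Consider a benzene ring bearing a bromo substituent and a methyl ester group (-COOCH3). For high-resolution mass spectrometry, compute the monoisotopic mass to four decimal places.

Atom tally by fragment:
  benzene ring core → C:6 H:6
  (− 2 ring H displaced by substituents)
  + Br → Br:1
  + COOCH3 → C:2 H:3 O:2
Element totals:
  C: 8
  H: 7
  Br: 1
  O: 2
Molecular formula: C8H7BrO2.
  M = 8(12.0) + 7(1.007825) + 78.918338 + 2(15.994915)
    = 96.000000 + 7.054775 + 78.918338 + 31.989830 = 213.962943

213.9629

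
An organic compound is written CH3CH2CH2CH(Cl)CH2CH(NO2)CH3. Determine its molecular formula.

C7H14ClNO2

Element totals:
  C: 7
  H: 14
  Cl: 1
  N: 1
  O: 2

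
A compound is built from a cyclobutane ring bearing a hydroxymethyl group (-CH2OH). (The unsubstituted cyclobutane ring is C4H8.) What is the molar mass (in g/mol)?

Atom tally by fragment:
  cyclobutane ring core → C:4 H:8
  (− 1 ring H displaced by substituents)
  + CH2OH → C:1 H:3 O:1
Element totals:
  C: 5
  H: 10
  O: 1
Molecular formula: C5H10O.
  M = 5(12.011) + 10(1.008) + 15.999
    = 60.055 + 10.080 + 15.999 = 86.134

86.13 g/mol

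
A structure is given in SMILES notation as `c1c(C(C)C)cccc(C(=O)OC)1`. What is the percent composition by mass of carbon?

74.13%

Atom tally by fragment:
  benzene ring core → C:6 H:6
  (− 2 ring H displaced by substituents)
  + CH(CH3)2 → C:3 H:7
  + COOCH3 → C:2 H:3 O:2
Element totals:
  C: 11
  H: 14
  O: 2
Molecular formula: C11H14O2.
Molar mass = 178.231 g/mol.
Mass from C: 11 × 12.011 = 132.121 g/mol.
%C = 132.121 / 178.231 × 100 = 74.13%.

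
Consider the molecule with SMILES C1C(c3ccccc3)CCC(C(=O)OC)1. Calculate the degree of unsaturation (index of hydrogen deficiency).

6

Atom tally by fragment:
  cyclopentane ring core → C:5 H:10
  (− 2 ring H displaced by substituents)
  + C6H5 → C:6 H:5
  + COOCH3 → C:2 H:3 O:2
Element totals:
  C: 13
  H: 16
  O: 2
Molecular formula: C13H16O2.
DoU = (2C + 2 + N − H − X) / 2 = (2·13 + 2 + 0 − 16 − 0) / 2 = 6.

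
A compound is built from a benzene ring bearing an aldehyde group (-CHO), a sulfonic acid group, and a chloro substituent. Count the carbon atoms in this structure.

7

Atom tally by fragment:
  benzene ring core → C:6 H:6
  (− 3 ring H displaced by substituents)
  + CHO → C:1 H:1 O:1
  + SO3H → S:1 O:3 H:1
  + Cl → Cl:1
Element totals:
  C: 7
  H: 5
  Cl: 1
  O: 4
  S: 1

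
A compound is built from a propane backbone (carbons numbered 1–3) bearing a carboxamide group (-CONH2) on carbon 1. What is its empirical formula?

C4H9NO

Atom tally by fragment:
  H2NOCCH2 → C:2 H:4 O:1 N:1
  CH2 → C:1 H:2
  CH3 → C:1 H:3
Element totals:
  C: 4
  H: 9
  N: 1
  O: 1
Molecular formula: C4H9NO.
gcd of subscripts (4, 9, 1, 1) = 1, so the empirical formula equals the molecular formula.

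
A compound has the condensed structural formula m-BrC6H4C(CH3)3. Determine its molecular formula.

Atom tally by fragment:
  benzene ring core → C:6 H:6
  (− 2 ring H displaced by substituents)
  + Br → Br:1
  + C(CH3)3 → C:4 H:9
Element totals:
  C: 10
  H: 13
  Br: 1

C10H13Br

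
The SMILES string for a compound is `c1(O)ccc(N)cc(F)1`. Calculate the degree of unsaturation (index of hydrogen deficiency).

Atom tally by fragment:
  benzene ring core → C:6 H:6
  (− 3 ring H displaced by substituents)
  + OH → O:1 H:1
  + NH2 → N:1 H:2
  + F → F:1
Element totals:
  C: 6
  H: 6
  F: 1
  N: 1
  O: 1
Molecular formula: C6H6FNO.
DoU = (2C + 2 + N − H − X) / 2 = (2·6 + 2 + 1 − 6 − 1) / 2 = 4.

4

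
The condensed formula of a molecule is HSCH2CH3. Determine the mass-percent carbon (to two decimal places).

Atom tally by fragment:
  HSCH2 → C:1 H:3 S:1
  CH3 → C:1 H:3
Element totals:
  C: 2
  H: 6
  S: 1
Molecular formula: C2H6S.
Molar mass = 62.130 g/mol.
Mass from C: 2 × 12.011 = 24.022 g/mol.
%C = 24.022 / 62.130 × 100 = 38.66%.

38.66%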